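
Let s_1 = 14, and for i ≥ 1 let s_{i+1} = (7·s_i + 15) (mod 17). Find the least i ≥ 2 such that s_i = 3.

14

Computing terms: s_1 = 14; s_2 = 11; s_3 = 7; s_4 = 13; s_5 = 4; s_6 = 9; s_7 = 10; s_8 = 0; s_9 = 15; s_{10} = 1; s_{11} = 5; s_{12} = 16; s_{13} = 8; s_{14} = 3; s_{15} = 2; s_{16} = 12; s_{17} = 14.
Since s_{17} = s_1 = 14, the sequence is periodic with period 16.
The value 3 first appears (with i ≥ 2) at s_{14}.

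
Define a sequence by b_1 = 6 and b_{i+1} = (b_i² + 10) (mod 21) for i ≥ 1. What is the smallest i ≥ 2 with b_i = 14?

We have b_1 = 6,  b_2 = 4,  b_3 = 5,  b_4 = 14,  b_5 = 17,  b_6 = 5.
Since b_6 = b_3 = 5, the sequence is eventually periodic: after a pre-period of length 2 it cycles with period 3.
The value 14 first appears (with i ≥ 2) at b_4.

4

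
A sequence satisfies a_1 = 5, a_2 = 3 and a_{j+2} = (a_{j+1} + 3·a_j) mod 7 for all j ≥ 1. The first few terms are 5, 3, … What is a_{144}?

4

We have a_1 = 5,  a_2 = 3,  a_3 = 4,  a_4 = 6,  a_5 = 4,  a_6 = 1,  a_7 = 6,  a_8 = 2,  a_9 = 6,  a_{10} = 5,  a_{11} = 2,  a_{12} = 3,  a_{13} = 2,  a_{14} = 4,  a_{15} = 3,  a_{16} = 1,  a_{17} = 3,  a_{18} = 6,  a_{19} = 1,  a_{20} = 5,  a_{21} = 1,  a_{22} = 2,  a_{23} = 5,  a_{24} = 4,  a_{25} = 5,  a_{26} = 3.
Since (a_{25}, a_{26}) = (a_1, a_2) = (5, 3) (two consecutive terms determine the rest), the sequence is periodic with period 24.
So a_{144} = a_{1 + ((144-1) mod 24)} = a_{24} = 4.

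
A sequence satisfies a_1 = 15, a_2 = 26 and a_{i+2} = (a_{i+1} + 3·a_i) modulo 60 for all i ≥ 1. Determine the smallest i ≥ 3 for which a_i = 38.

17

a_1 = 15; a_2 = 26; a_3 = 11; a_4 = 29; a_5 = 2; a_6 = 29; a_7 = 35; a_8 = 2; a_9 = 47; a_{10} = 53; a_{11} = 14; a_{12} = 53; a_{13} = 35; a_{14} = 14; a_{15} = 59; a_{16} = 41; a_{17} = 38; a_{18} = 41; a_{19} = 35; a_{20} = 38; a_{21} = 23; a_{22} = 17; a_{23} = 26; a_{24} = 17; a_{25} = 35; a_{26} = 26; a_{27} = 11.
Since (a_{26}, a_{27}) = (a_2, a_3) = (26, 11) (two consecutive terms determine the rest), the sequence is eventually periodic: after a pre-period of length 1 it cycles with period 24.
The value 38 first appears (with i ≥ 3) at a_{17}.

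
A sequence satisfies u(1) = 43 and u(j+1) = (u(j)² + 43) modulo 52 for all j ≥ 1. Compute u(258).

Listing terms: u(1) = 43,  u(2) = 20,  u(3) = 27,  u(4) = 44,  u(5) = 3,  u(6) = 0,  u(7) = 43.
The sequence repeats with period 6.
(258 - 1) mod 6 = 5, so u(258) = u(6) = 0.

0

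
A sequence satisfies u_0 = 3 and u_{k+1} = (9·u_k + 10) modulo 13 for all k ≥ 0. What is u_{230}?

Computing terms: u_0 = 3,  u_1 = 11,  u_2 = 5,  u_3 = 3.
Since u_3 = u_0 = 3, the sequence is periodic with period 3.
(230 - 0) mod 3 = 2, so u_{230} = u_2 = 5.

5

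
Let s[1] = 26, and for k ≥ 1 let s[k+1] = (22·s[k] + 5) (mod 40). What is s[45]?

31

s[1] = 26; s[2] = 17; s[3] = 19; s[4] = 23; s[5] = 31; s[6] = 7; s[7] = 39; s[8] = 23.
Since s[8] = s[4] = 23, the sequence is eventually periodic: after a pre-period of length 3 it cycles with period 4.
For k ≥ 4, s[k] depends only on (k - 4) mod 4. (45 - 4) mod 4 = 1, so s[45] = s[5] = 31.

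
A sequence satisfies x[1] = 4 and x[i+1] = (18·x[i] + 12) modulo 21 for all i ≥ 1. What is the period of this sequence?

Listing terms: x[1] = 4; x[2] = 0; x[3] = 12; x[4] = 18; x[5] = 0.
Since x[5] = x[2] = 0, the sequence is eventually periodic: after a pre-period of length 1 it cycles with period 3.

3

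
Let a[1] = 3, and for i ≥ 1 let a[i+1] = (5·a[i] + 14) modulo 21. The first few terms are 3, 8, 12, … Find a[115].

Listing terms: a[1] = 3; a[2] = 8; a[3] = 12; a[4] = 11; a[5] = 6; a[6] = 2; a[7] = 3.
The sequence repeats with period 6.
(115 - 1) mod 6 = 0, so a[115] = a[1] = 3.

3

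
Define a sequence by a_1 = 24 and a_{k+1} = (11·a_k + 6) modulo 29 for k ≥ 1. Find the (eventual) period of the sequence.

Listing terms: a_1 = 24, a_2 = 9, a_3 = 18, a_4 = 1, a_5 = 17, a_6 = 19, a_7 = 12, a_8 = 22, a_9 = 16, a_{10} = 8, a_{11} = 7, a_{12} = 25, a_{13} = 20, a_{14} = 23, a_{15} = 27, a_{16} = 13, a_{17} = 4, a_{18} = 21, a_{19} = 5, a_{20} = 3, a_{21} = 10, a_{22} = 0, a_{23} = 6, a_{24} = 14, a_{25} = 15, a_{26} = 26, a_{27} = 2, a_{28} = 28, a_{29} = 24.
Since a_{29} = a_1 = 24, the sequence is periodic with period 28.

28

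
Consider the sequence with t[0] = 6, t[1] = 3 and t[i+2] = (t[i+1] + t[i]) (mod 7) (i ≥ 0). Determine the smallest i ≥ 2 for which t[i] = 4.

t[0] = 6,  t[1] = 3,  t[2] = 2,  t[3] = 5,  t[4] = 0,  t[5] = 5,  t[6] = 5,  t[7] = 3,  t[8] = 1,  t[9] = 4,  t[10] = 5,  t[11] = 2,  t[12] = 0,  t[13] = 2,  t[14] = 2,  t[15] = 4,  t[16] = 6,  t[17] = 3.
The sequence repeats with period 16.
The value 4 first appears (with i ≥ 2) at t[9].

9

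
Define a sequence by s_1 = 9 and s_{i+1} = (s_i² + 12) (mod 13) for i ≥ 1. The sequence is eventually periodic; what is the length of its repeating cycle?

Listing terms: s_1 = 9, s_2 = 2, s_3 = 3, s_4 = 8, s_5 = 11, s_6 = 3.
Since s_6 = s_3 = 3, the sequence is eventually periodic: after a pre-period of length 2 it cycles with period 3.

3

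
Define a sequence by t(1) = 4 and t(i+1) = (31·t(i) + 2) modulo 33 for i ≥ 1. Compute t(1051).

Computing terms: t(1) = 4,  t(2) = 27,  t(3) = 14,  t(4) = 7,  t(5) = 21,  t(6) = 26,  t(7) = 16,  t(8) = 3,  t(9) = 29,  t(10) = 10,  t(11) = 15,  t(12) = 5,  t(13) = 25,  t(14) = 18,  t(15) = 32,  t(16) = 4.
Since t(16) = t(1) = 4, the sequence is periodic with period 15.
(1051 - 1) mod 15 = 0, so t(1051) = t(1) = 4.

4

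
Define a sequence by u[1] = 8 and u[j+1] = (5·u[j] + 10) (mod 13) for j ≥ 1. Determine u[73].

8

Listing terms: u[1] = 8,  u[2] = 11,  u[3] = 0,  u[4] = 10,  u[5] = 8.
Since u[5] = u[1] = 8, the sequence is periodic with period 4.
So u[73] = u[1 + ((73-1) mod 4)] = u[1] = 8.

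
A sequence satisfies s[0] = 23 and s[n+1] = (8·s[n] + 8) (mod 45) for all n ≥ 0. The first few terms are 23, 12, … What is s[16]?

23

Computing terms: s[0] = 23; s[1] = 12; s[2] = 14; s[3] = 30; s[4] = 23.
The sequence repeats with period 4.
(16 - 0) mod 4 = 0, so s[16] = s[0] = 23.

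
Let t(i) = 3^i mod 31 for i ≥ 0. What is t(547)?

We have t(0) = 1; t(1) = 3; t(2) = 9; t(3) = 27; t(4) = 19; t(5) = 26; t(6) = 16; t(7) = 17; t(8) = 20; t(9) = 29; t(10) = 25; t(11) = 13; t(12) = 8; t(13) = 24; t(14) = 10; t(15) = 30; t(16) = 28; t(17) = 22; t(18) = 4; t(19) = 12; t(20) = 5; t(21) = 15; t(22) = 14; t(23) = 11; t(24) = 2; t(25) = 6; t(26) = 18; t(27) = 23; t(28) = 7; t(29) = 21; t(30) = 1.
The sequence repeats with period 30.
(547 - 0) mod 30 = 7, so t(547) = t(7) = 17.

17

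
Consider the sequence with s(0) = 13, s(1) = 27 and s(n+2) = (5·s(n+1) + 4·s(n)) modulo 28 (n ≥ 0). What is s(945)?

s(0) = 13,  s(1) = 27,  s(2) = 19,  s(3) = 7,  s(4) = 27,  s(5) = 23,  s(6) = 27,  s(7) = 3,  s(8) = 11,  s(9) = 11,  s(10) = 15,  s(11) = 7,  s(12) = 11,  s(13) = 27,  s(14) = 11,  s(15) = 23,  s(16) = 19,  s(17) = 19,  s(18) = 3,  s(19) = 7,  s(20) = 19,  s(21) = 11,  s(22) = 19,  s(23) = 27,  s(24) = 15,  s(25) = 15,  s(26) = 23,  s(27) = 7,  s(28) = 15,  s(29) = 19,  s(30) = 15,  s(31) = 11,  s(32) = 3,  s(33) = 3,  s(34) = 27,  s(35) = 7,  s(36) = 3,  s(37) = 15,  s(38) = 3,  s(39) = 19,  s(40) = 23,  s(41) = 23,  s(42) = 11,  s(43) = 7,  s(44) = 23,  s(45) = 3,  s(46) = 23,  s(47) = 15,  s(48) = 27,  s(49) = 27,  s(50) = 19.
Since (s(49), s(50)) = (s(1), s(2)) = (27, 19) (two consecutive terms determine the rest), the sequence is eventually periodic: after a pre-period of length 1 it cycles with period 48.
For n ≥ 1, s(n) depends only on (n - 1) mod 48. (945 - 1) mod 48 = 32, so s(945) = s(33) = 3.

3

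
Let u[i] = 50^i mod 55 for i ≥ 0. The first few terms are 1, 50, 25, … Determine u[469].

Listing terms: u[0] = 1; u[1] = 50; u[2] = 25; u[3] = 40; u[4] = 20; u[5] = 10; u[6] = 5; u[7] = 30; u[8] = 15; u[9] = 35; u[10] = 45; u[11] = 50.
Since u[11] = u[1] = 50, the sequence is eventually periodic: after a pre-period of length 1 it cycles with period 10.
For i ≥ 1, u[i] depends only on (i - 1) mod 10. (469 - 1) mod 10 = 8, so u[469] = u[9] = 35.

35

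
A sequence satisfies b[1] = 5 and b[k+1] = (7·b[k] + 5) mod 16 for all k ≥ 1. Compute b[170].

8

b[1] = 5, b[2] = 8, b[3] = 13, b[4] = 0, b[5] = 5.
The sequence repeats with period 4.
(170 - 1) mod 4 = 1, so b[170] = b[2] = 8.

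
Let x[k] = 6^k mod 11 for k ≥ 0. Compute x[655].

10

Listing terms: x[0] = 1, x[1] = 6, x[2] = 3, x[3] = 7, x[4] = 9, x[5] = 10, x[6] = 5, x[7] = 8, x[8] = 4, x[9] = 2, x[10] = 1.
Since x[10] = x[0] = 1, the sequence is periodic with period 10.
(655 - 0) mod 10 = 5, so x[655] = x[5] = 10.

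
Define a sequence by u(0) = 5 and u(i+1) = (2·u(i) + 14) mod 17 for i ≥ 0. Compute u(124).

Computing terms: u(0) = 5, u(1) = 7, u(2) = 11, u(3) = 2, u(4) = 1, u(5) = 16, u(6) = 12, u(7) = 4, u(8) = 5.
Since u(8) = u(0) = 5, the sequence is periodic with period 8.
(124 - 0) mod 8 = 4, so u(124) = u(4) = 1.

1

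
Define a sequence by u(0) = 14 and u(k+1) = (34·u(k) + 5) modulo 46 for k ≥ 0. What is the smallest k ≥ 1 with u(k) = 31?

We have u(0) = 14, u(1) = 21, u(2) = 29, u(3) = 25, u(4) = 27, u(5) = 3, u(6) = 15, u(7) = 9, u(8) = 35, u(9) = 45, u(10) = 17, u(11) = 31, u(12) = 1, u(13) = 39, u(14) = 43, u(15) = 41, u(16) = 19, u(17) = 7, u(18) = 13, u(19) = 33, u(20) = 23, u(21) = 5, u(22) = 37, u(23) = 21.
Since u(23) = u(1) = 21, the sequence is eventually periodic: after a pre-period of length 1 it cycles with period 22.
The value 31 first appears (with k ≥ 1) at u(11).

11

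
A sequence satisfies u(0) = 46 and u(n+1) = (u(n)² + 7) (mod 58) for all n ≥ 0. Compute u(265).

11

Listing terms: u(0) = 46,  u(1) = 35,  u(2) = 14,  u(3) = 29,  u(4) = 36,  u(5) = 27,  u(6) = 40,  u(7) = 41,  u(8) = 6,  u(9) = 43,  u(10) = 0,  u(11) = 7,  u(12) = 56,  u(13) = 11,  u(14) = 12,  u(15) = 35.
Since u(15) = u(1) = 35, the sequence is eventually periodic: after a pre-period of length 1 it cycles with period 14.
For n ≥ 1, u(n) depends only on (n - 1) mod 14. (265 - 1) mod 14 = 12, so u(265) = u(13) = 11.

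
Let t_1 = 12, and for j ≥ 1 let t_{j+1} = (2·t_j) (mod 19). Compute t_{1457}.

We have t_1 = 12, t_2 = 5, t_3 = 10, t_4 = 1, t_5 = 2, t_6 = 4, t_7 = 8, t_8 = 16, t_9 = 13, t_{10} = 7, t_{11} = 14, t_{12} = 9, t_{13} = 18, t_{14} = 17, t_{15} = 15, t_{16} = 11, t_{17} = 3, t_{18} = 6, t_{19} = 12.
The sequence repeats with period 18.
So t_{1457} = t_{1 + ((1457-1) mod 18)} = t_{17} = 3.

3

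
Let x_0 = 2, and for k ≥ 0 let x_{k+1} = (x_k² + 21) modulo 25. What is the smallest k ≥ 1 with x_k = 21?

2

Computing terms: x_0 = 2, x_1 = 0, x_2 = 21, x_3 = 12, x_4 = 15, x_5 = 21.
Since x_5 = x_2 = 21, the sequence is eventually periodic: after a pre-period of length 2 it cycles with period 3.
The value 21 first appears (with k ≥ 1) at x_2.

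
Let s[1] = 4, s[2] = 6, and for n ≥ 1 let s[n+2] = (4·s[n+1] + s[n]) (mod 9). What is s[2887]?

8

Listing terms: s[1] = 4,  s[2] = 6,  s[3] = 1,  s[4] = 1,  s[5] = 5,  s[6] = 3,  s[7] = 8,  s[8] = 8,  s[9] = 4,  s[10] = 6.
The sequence repeats with period 8.
So s[2887] = s[1 + ((2887-1) mod 8)] = s[7] = 8.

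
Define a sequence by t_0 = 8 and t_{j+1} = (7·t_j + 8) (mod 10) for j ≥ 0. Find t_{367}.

0

We have t_0 = 8,  t_1 = 4,  t_2 = 6,  t_3 = 0,  t_4 = 8.
Since t_4 = t_0 = 8, the sequence is periodic with period 4.
So t_{367} = t_{0 + ((367-0) mod 4)} = t_3 = 0.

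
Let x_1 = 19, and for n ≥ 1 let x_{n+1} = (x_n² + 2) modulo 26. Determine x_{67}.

3

Computing terms: x_1 = 19, x_2 = 25, x_3 = 3, x_4 = 11, x_5 = 19.
The sequence repeats with period 4.
(67 - 1) mod 4 = 2, so x_{67} = x_3 = 3.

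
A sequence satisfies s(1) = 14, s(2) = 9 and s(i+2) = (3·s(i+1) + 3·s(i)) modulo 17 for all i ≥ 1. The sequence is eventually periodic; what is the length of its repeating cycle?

16

We have s(1) = 14, s(2) = 9, s(3) = 1, s(4) = 13, s(5) = 8, s(6) = 12, s(7) = 9, s(8) = 12, s(9) = 12, s(10) = 4, s(11) = 14, s(12) = 3, s(13) = 0, s(14) = 9, s(15) = 10, s(16) = 6, s(17) = 14, s(18) = 9.
The sequence repeats with period 16.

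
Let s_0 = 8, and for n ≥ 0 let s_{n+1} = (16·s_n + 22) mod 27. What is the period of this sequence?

27

Computing terms: s_0 = 8; s_1 = 15; s_2 = 19; s_3 = 2; s_4 = 0; s_5 = 22; s_6 = 23; s_7 = 12; s_8 = 25; s_9 = 17; s_{10} = 24; s_{11} = 1; s_{12} = 11; s_{13} = 9; s_{14} = 4; s_{15} = 5; s_{16} = 21; s_{17} = 7; s_{18} = 26; s_{19} = 6; s_{20} = 10; s_{21} = 20; s_{22} = 18; s_{23} = 13; s_{24} = 14; s_{25} = 3; s_{26} = 16; s_{27} = 8.
Since s_{27} = s_0 = 8, the sequence is periodic with period 27.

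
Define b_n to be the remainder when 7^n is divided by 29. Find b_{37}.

b_0 = 1,  b_1 = 7,  b_2 = 20,  b_3 = 24,  b_4 = 23,  b_5 = 16,  b_6 = 25,  b_7 = 1.
Since b_7 = b_0 = 1, the sequence is periodic with period 7.
(37 - 0) mod 7 = 2, so b_{37} = b_2 = 20.

20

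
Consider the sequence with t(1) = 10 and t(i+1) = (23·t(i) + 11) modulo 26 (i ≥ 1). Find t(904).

We have t(1) = 10, t(2) = 7, t(3) = 16, t(4) = 15, t(5) = 18, t(6) = 9, t(7) = 10.
Since t(7) = t(1) = 10, the sequence is periodic with period 6.
(904 - 1) mod 6 = 3, so t(904) = t(4) = 15.

15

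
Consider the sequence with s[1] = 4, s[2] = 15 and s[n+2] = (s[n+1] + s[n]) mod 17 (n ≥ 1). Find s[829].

Listing terms: s[1] = 4, s[2] = 15, s[3] = 2, s[4] = 0, s[5] = 2, s[6] = 2, s[7] = 4, s[8] = 6, s[9] = 10, s[10] = 16, s[11] = 9, s[12] = 8, s[13] = 0, s[14] = 8, s[15] = 8, s[16] = 16, s[17] = 7, s[18] = 6, s[19] = 13, s[20] = 2, s[21] = 15, s[22] = 0, s[23] = 15, s[24] = 15, s[25] = 13, s[26] = 11, s[27] = 7, s[28] = 1, s[29] = 8, s[30] = 9, s[31] = 0, s[32] = 9, s[33] = 9, s[34] = 1, s[35] = 10, s[36] = 11, s[37] = 4, s[38] = 15.
Since (s[37], s[38]) = (s[1], s[2]) = (4, 15) (two consecutive terms determine the rest), the sequence is periodic with period 36.
(829 - 1) mod 36 = 0, so s[829] = s[1] = 4.

4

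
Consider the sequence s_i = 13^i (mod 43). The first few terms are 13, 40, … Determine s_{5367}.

41

Computing terms: s_1 = 13, s_2 = 40, s_3 = 4, s_4 = 9, s_5 = 31, s_6 = 16, s_7 = 36, s_8 = 38, s_9 = 21, s_{10} = 15, s_{11} = 23, s_{12} = 41, s_{13} = 17, s_{14} = 6, s_{15} = 35, s_{16} = 25, s_{17} = 24, s_{18} = 11, s_{19} = 14, s_{20} = 10, s_{21} = 1, s_{22} = 13.
The sequence repeats with period 21.
(5367 - 1) mod 21 = 11, so s_{5367} = s_{12} = 41.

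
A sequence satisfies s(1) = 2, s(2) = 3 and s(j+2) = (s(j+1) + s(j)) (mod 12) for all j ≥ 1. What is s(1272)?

1

Listing terms: s(1) = 2; s(2) = 3; s(3) = 5; s(4) = 8; s(5) = 1; s(6) = 9; s(7) = 10; s(8) = 7; s(9) = 5; s(10) = 0; s(11) = 5; s(12) = 5; s(13) = 10; s(14) = 3; s(15) = 1; s(16) = 4; s(17) = 5; s(18) = 9; s(19) = 2; s(20) = 11; s(21) = 1; s(22) = 0; s(23) = 1; s(24) = 1; s(25) = 2; s(26) = 3.
The sequence repeats with period 24.
So s(1272) = s(1 + ((1272-1) mod 24)) = s(24) = 1.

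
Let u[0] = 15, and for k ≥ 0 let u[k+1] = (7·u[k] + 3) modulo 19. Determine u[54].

15

We have u[0] = 15, u[1] = 13, u[2] = 18, u[3] = 15.
Since u[3] = u[0] = 15, the sequence is periodic with period 3.
So u[54] = u[0 + ((54-0) mod 3)] = u[0] = 15.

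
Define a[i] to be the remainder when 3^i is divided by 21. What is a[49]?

3

Computing terms: a[1] = 3,  a[2] = 9,  a[3] = 6,  a[4] = 18,  a[5] = 12,  a[6] = 15,  a[7] = 3.
Since a[7] = a[1] = 3, the sequence is periodic with period 6.
So a[49] = a[1 + ((49-1) mod 6)] = a[1] = 3.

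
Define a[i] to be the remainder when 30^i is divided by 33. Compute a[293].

6

a[0] = 1, a[1] = 30, a[2] = 9, a[3] = 6, a[4] = 15, a[5] = 21, a[6] = 3, a[7] = 24, a[8] = 27, a[9] = 18, a[10] = 12, a[11] = 30.
Since a[11] = a[1] = 30, the sequence is eventually periodic: after a pre-period of length 1 it cycles with period 10.
For i ≥ 1, a[i] depends only on (i - 1) mod 10. (293 - 1) mod 10 = 2, so a[293] = a[3] = 6.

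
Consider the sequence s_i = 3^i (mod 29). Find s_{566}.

4

s_1 = 3; s_2 = 9; s_3 = 27; s_4 = 23; s_5 = 11; s_6 = 4; s_7 = 12; s_8 = 7; s_9 = 21; s_{10} = 5; s_{11} = 15; s_{12} = 16; s_{13} = 19; s_{14} = 28; s_{15} = 26; s_{16} = 20; s_{17} = 2; s_{18} = 6; s_{19} = 18; s_{20} = 25; s_{21} = 17; s_{22} = 22; s_{23} = 8; s_{24} = 24; s_{25} = 14; s_{26} = 13; s_{27} = 10; s_{28} = 1; s_{29} = 3.
The sequence repeats with period 28.
So s_{566} = s_{1 + ((566-1) mod 28)} = s_6 = 4.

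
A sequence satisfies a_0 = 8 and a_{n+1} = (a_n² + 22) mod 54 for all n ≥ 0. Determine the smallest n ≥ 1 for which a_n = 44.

Listing terms: a_0 = 8, a_1 = 32, a_2 = 20, a_3 = 44, a_4 = 14, a_5 = 2, a_6 = 26, a_7 = 50, a_8 = 38, a_9 = 8.
The sequence repeats with period 9.
The value 44 first appears (with n ≥ 1) at a_3.

3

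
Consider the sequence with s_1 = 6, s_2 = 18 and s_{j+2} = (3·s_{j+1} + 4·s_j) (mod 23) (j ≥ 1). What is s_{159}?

11

Listing terms: s_1 = 6, s_2 = 18, s_3 = 9, s_4 = 7, s_5 = 11, s_6 = 15, s_7 = 20, s_8 = 5, s_9 = 3, s_{10} = 6, s_{11} = 7, s_{12} = 22, s_{13} = 2, s_{14} = 2, s_{15} = 14, s_{16} = 4, s_{17} = 22, s_{18} = 13, s_{19} = 12, s_{20} = 19, s_{21} = 13, s_{22} = 0, s_{23} = 6, s_{24} = 18.
Since (s_{23}, s_{24}) = (s_1, s_2) = (6, 18) (two consecutive terms determine the rest), the sequence is periodic with period 22.
So s_{159} = s_{1 + ((159-1) mod 22)} = s_5 = 11.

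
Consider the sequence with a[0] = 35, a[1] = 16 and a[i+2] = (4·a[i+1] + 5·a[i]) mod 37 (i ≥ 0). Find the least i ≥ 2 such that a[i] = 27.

35

a[0] = 35; a[1] = 16; a[2] = 17; a[3] = 0; a[4] = 11; a[5] = 7; a[6] = 9; a[7] = 34; a[8] = 33; a[9] = 6; a[10] = 4; a[11] = 9; a[12] = 19; a[13] = 10; a[14] = 24; a[15] = 35; a[16] = 1; a[17] = 31; a[18] = 18; a[19] = 5; a[20] = 36; a[21] = 21; a[22] = 5; a[23] = 14; a[24] = 7; a[25] = 24; a[26] = 20; a[27] = 15; a[28] = 12; a[29] = 12; a[30] = 34; a[31] = 11; a[32] = 29; a[33] = 23; a[34] = 15; a[35] = 27; a[36] = 35; a[37] = 16.
Since (a[36], a[37]) = (a[0], a[1]) = (35, 16) (two consecutive terms determine the rest), the sequence is periodic with period 36.
The value 27 first appears (with i ≥ 2) at a[35].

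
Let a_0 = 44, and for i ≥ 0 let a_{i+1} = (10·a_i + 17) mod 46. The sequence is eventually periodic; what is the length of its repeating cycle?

22

We have a_0 = 44,  a_1 = 43,  a_2 = 33,  a_3 = 25,  a_4 = 37,  a_5 = 19,  a_6 = 23,  a_7 = 17,  a_8 = 3,  a_9 = 1,  a_{10} = 27,  a_{11} = 11,  a_{12} = 35,  a_{13} = 45,  a_{14} = 7,  a_{15} = 41,  a_{16} = 13,  a_{17} = 9,  a_{18} = 15,  a_{19} = 29,  a_{20} = 31,  a_{21} = 5,  a_{22} = 21,  a_{23} = 43.
Since a_{23} = a_1 = 43, the sequence is eventually periodic: after a pre-period of length 1 it cycles with period 22.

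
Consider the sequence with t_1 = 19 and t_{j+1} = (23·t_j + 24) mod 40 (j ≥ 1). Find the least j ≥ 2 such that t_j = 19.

5

We have t_1 = 19,  t_2 = 21,  t_3 = 27,  t_4 = 5,  t_5 = 19.
Since t_5 = t_1 = 19, the sequence is periodic with period 4.
The value 19 next appears (with j ≥ 2) at t_5.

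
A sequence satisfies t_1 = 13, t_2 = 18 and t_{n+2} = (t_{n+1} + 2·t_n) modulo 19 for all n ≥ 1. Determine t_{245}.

t_1 = 13,  t_2 = 18,  t_3 = 6,  t_4 = 4,  t_5 = 16,  t_6 = 5,  t_7 = 18,  t_8 = 9,  t_9 = 7,  t_{10} = 6,  t_{11} = 1,  t_{12} = 13,  t_{13} = 15,  t_{14} = 3,  t_{15} = 14,  t_{16} = 1,  t_{17} = 10,  t_{18} = 12,  t_{19} = 13,  t_{20} = 18.
The sequence repeats with period 18.
So t_{245} = t_{1 + ((245-1) mod 18)} = t_{11} = 1.

1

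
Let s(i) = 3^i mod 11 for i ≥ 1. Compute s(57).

We have s(1) = 3, s(2) = 9, s(3) = 5, s(4) = 4, s(5) = 1, s(6) = 3.
Since s(6) = s(1) = 3, the sequence is periodic with period 5.
(57 - 1) mod 5 = 1, so s(57) = s(2) = 9.

9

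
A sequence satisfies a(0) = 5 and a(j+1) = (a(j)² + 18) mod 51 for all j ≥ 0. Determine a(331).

Listing terms: a(0) = 5,  a(1) = 43,  a(2) = 31,  a(3) = 10,  a(4) = 16,  a(5) = 19,  a(6) = 22,  a(7) = 43.
Since a(7) = a(1) = 43, the sequence is eventually periodic: after a pre-period of length 1 it cycles with period 6.
For j ≥ 1, a(j) depends only on (j - 1) mod 6. (331 - 1) mod 6 = 0, so a(331) = a(1) = 43.

43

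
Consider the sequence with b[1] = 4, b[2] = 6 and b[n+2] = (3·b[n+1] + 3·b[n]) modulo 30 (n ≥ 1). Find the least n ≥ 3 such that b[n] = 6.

Computing terms: b[1] = 4,  b[2] = 6,  b[3] = 0,  b[4] = 18,  b[5] = 24,  b[6] = 6,  b[7] = 0.
Since (b[6], b[7]) = (b[2], b[3]) = (6, 0) (two consecutive terms determine the rest), the sequence is eventually periodic: after a pre-period of length 1 it cycles with period 4.
The value 6 next appears (with n ≥ 3) at b[6].

6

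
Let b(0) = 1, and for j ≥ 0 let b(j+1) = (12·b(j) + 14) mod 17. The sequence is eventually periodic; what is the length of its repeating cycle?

Computing terms: b(0) = 1; b(1) = 9; b(2) = 3; b(3) = 16; b(4) = 2; b(5) = 4; b(6) = 11; b(7) = 10; b(8) = 15; b(9) = 7; b(10) = 13; b(11) = 0; b(12) = 14; b(13) = 12; b(14) = 5; b(15) = 6; b(16) = 1.
Since b(16) = b(0) = 1, the sequence is periodic with period 16.

16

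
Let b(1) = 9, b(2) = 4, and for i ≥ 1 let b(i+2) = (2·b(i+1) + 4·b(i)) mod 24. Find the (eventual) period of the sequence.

We have b(1) = 9,  b(2) = 4,  b(3) = 20,  b(4) = 8,  b(5) = 0,  b(6) = 8,  b(7) = 16,  b(8) = 16,  b(9) = 0,  b(10) = 16,  b(11) = 8,  b(12) = 8,  b(13) = 0.
Since (b(12), b(13)) = (b(4), b(5)) = (8, 0) (two consecutive terms determine the rest), the sequence is eventually periodic: after a pre-period of length 3 it cycles with period 8.

8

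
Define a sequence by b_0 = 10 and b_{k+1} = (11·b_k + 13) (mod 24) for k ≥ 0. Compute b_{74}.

Listing terms: b_0 = 10,  b_1 = 3,  b_2 = 22,  b_3 = 15,  b_4 = 10.
Since b_4 = b_0 = 10, the sequence is periodic with period 4.
(74 - 0) mod 4 = 2, so b_{74} = b_2 = 22.

22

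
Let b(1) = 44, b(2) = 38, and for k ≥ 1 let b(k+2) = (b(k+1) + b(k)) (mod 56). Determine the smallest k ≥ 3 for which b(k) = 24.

34

We have b(1) = 44, b(2) = 38, b(3) = 26, b(4) = 8, b(5) = 34, b(6) = 42, b(7) = 20, b(8) = 6, b(9) = 26, b(10) = 32, b(11) = 2, b(12) = 34, b(13) = 36, b(14) = 14, b(15) = 50, b(16) = 8, b(17) = 2, b(18) = 10, b(19) = 12, b(20) = 22, b(21) = 34, b(22) = 0, b(23) = 34, b(24) = 34, b(25) = 12, b(26) = 46, b(27) = 2, b(28) = 48, b(29) = 50, b(30) = 42, b(31) = 36, b(32) = 22, b(33) = 2, b(34) = 24, b(35) = 26, b(36) = 50, b(37) = 20, b(38) = 14, b(39) = 34, b(40) = 48, b(41) = 26, b(42) = 18, b(43) = 44, b(44) = 6, b(45) = 50, b(46) = 0, b(47) = 50, b(48) = 50, b(49) = 44, b(50) = 38.
The sequence repeats with period 48.
The value 24 first appears (with k ≥ 3) at b(34).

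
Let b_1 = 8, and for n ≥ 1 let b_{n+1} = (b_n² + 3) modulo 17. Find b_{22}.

b_1 = 8,  b_2 = 16,  b_3 = 4,  b_4 = 2,  b_5 = 7,  b_6 = 1,  b_7 = 4.
Since b_7 = b_3 = 4, the sequence is eventually periodic: after a pre-period of length 2 it cycles with period 4.
For n ≥ 3, b_n depends only on (n - 3) mod 4. (22 - 3) mod 4 = 3, so b_{22} = b_6 = 1.

1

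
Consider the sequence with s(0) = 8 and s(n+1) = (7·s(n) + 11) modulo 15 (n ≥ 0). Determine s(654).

5

s(0) = 8, s(1) = 7, s(2) = 0, s(3) = 11, s(4) = 13, s(5) = 12, s(6) = 5, s(7) = 1, s(8) = 3, s(9) = 2, s(10) = 10, s(11) = 6, s(12) = 8.
Since s(12) = s(0) = 8, the sequence is periodic with period 12.
So s(654) = s(0 + ((654-0) mod 12)) = s(6) = 5.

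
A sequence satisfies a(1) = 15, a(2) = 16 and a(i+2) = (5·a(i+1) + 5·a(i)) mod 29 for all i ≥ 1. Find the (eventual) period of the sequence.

28

a(1) = 15; a(2) = 16; a(3) = 10; a(4) = 14; a(5) = 4; a(6) = 3; a(7) = 6; a(8) = 16; a(9) = 23; a(10) = 21; a(11) = 17; a(12) = 16; a(13) = 20; a(14) = 6; a(15) = 14; a(16) = 13; a(17) = 19; a(18) = 15; a(19) = 25; a(20) = 26; a(21) = 23; a(22) = 13; a(23) = 6; a(24) = 8; a(25) = 12; a(26) = 13; a(27) = 9; a(28) = 23; a(29) = 15; a(30) = 16.
The sequence repeats with period 28.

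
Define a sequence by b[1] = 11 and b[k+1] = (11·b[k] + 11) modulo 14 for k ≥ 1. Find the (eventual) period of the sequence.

Listing terms: b[1] = 11,  b[2] = 6,  b[3] = 7,  b[4] = 4,  b[5] = 13,  b[6] = 0,  b[7] = 11.
Since b[7] = b[1] = 11, the sequence is periodic with period 6.

6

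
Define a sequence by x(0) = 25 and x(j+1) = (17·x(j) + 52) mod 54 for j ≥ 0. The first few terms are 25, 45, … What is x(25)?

Listing terms: x(0) = 25, x(1) = 45, x(2) = 7, x(3) = 9, x(4) = 43, x(5) = 27, x(6) = 25.
Since x(6) = x(0) = 25, the sequence is periodic with period 6.
So x(25) = x(0 + ((25-0) mod 6)) = x(1) = 45.

45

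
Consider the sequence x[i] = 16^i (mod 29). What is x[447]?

20

Computing terms: x[1] = 16, x[2] = 24, x[3] = 7, x[4] = 25, x[5] = 23, x[6] = 20, x[7] = 1, x[8] = 16.
Since x[8] = x[1] = 16, the sequence is periodic with period 7.
So x[447] = x[1 + ((447-1) mod 7)] = x[6] = 20.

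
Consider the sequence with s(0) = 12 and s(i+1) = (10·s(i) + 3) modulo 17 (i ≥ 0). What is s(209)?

4

Computing terms: s(0) = 12, s(1) = 4, s(2) = 9, s(3) = 8, s(4) = 15, s(5) = 0, s(6) = 3, s(7) = 16, s(8) = 10, s(9) = 1, s(10) = 13, s(11) = 14, s(12) = 7, s(13) = 5, s(14) = 2, s(15) = 6, s(16) = 12.
Since s(16) = s(0) = 12, the sequence is periodic with period 16.
So s(209) = s(0 + ((209-0) mod 16)) = s(1) = 4.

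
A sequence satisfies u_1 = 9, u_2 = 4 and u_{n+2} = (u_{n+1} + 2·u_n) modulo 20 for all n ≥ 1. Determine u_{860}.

u_1 = 9, u_2 = 4, u_3 = 2, u_4 = 10, u_5 = 14, u_6 = 14, u_7 = 2, u_8 = 10.
Since (u_7, u_8) = (u_3, u_4) = (2, 10) (two consecutive terms determine the rest), the sequence is eventually periodic: after a pre-period of length 2 it cycles with period 4.
For n ≥ 3, u_n depends only on (n - 3) mod 4. (860 - 3) mod 4 = 1, so u_{860} = u_4 = 10.

10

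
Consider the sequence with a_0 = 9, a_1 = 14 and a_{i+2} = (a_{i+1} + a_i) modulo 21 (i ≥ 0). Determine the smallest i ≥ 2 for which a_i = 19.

11

a_0 = 9,  a_1 = 14,  a_2 = 2,  a_3 = 16,  a_4 = 18,  a_5 = 13,  a_6 = 10,  a_7 = 2,  a_8 = 12,  a_9 = 14,  a_{10} = 5,  a_{11} = 19,  a_{12} = 3,  a_{13} = 1,  a_{14} = 4,  a_{15} = 5,  a_{16} = 9,  a_{17} = 14.
The sequence repeats with period 16.
The value 19 first appears (with i ≥ 2) at a_{11}.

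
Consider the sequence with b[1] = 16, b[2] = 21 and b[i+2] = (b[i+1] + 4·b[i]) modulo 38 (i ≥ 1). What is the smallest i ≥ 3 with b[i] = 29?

We have b[1] = 16,  b[2] = 21,  b[3] = 9,  b[4] = 17,  b[5] = 15,  b[6] = 7,  b[7] = 29,  b[8] = 19,  b[9] = 21,  b[10] = 21,  b[11] = 29,  b[12] = 37,  b[13] = 1,  b[14] = 35,  b[15] = 1,  b[16] = 27,  b[17] = 31,  b[18] = 25,  b[19] = 35,  b[20] = 21,  b[21] = 9.
Since (b[20], b[21]) = (b[2], b[3]) = (21, 9) (two consecutive terms determine the rest), the sequence is eventually periodic: after a pre-period of length 1 it cycles with period 18.
The value 29 first appears (with i ≥ 3) at b[7].

7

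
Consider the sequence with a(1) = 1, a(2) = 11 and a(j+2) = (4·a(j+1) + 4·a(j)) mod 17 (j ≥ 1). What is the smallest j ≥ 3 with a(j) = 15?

4

Computing terms: a(1) = 1; a(2) = 11; a(3) = 14; a(4) = 15; a(5) = 14; a(6) = 14; a(7) = 10; a(8) = 11; a(9) = 16; a(10) = 6; a(11) = 3; a(12) = 2; a(13) = 3; a(14) = 3; a(15) = 7; a(16) = 6; a(17) = 1; a(18) = 11.
Since (a(17), a(18)) = (a(1), a(2)) = (1, 11) (two consecutive terms determine the rest), the sequence is periodic with period 16.
The value 15 first appears (with j ≥ 3) at a(4).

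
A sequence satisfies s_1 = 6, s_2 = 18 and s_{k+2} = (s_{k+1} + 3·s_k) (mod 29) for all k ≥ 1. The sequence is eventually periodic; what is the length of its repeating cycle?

We have s_1 = 6, s_2 = 18, s_3 = 7, s_4 = 3, s_5 = 24, s_6 = 4, s_7 = 18, s_8 = 1, s_9 = 26, s_{10} = 0, s_{11} = 20, s_{12} = 20, s_{13} = 22, s_{14} = 24, s_{15} = 3, s_{16} = 17, s_{17} = 26, s_{18} = 19, s_{19} = 10, s_{20} = 9, s_{21} = 10, s_{22} = 8, s_{23} = 9, s_{24} = 4, s_{25} = 2, s_{26} = 14, s_{27} = 20, s_{28} = 4, s_{29} = 6, s_{30} = 18.
The sequence repeats with period 28.

28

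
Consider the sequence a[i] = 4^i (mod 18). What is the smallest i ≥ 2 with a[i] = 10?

a[1] = 4,  a[2] = 16,  a[3] = 10,  a[4] = 4.
Since a[4] = a[1] = 4, the sequence is periodic with period 3.
The value 10 first appears (with i ≥ 2) at a[3].

3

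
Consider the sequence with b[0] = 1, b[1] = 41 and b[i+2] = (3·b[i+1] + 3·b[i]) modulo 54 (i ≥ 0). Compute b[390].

27

We have b[0] = 1,  b[1] = 41,  b[2] = 18,  b[3] = 15,  b[4] = 45,  b[5] = 18,  b[6] = 27,  b[7] = 27,  b[8] = 0,  b[9] = 27,  b[10] = 27.
Since (b[9], b[10]) = (b[6], b[7]) = (27, 27) (two consecutive terms determine the rest), the sequence is eventually periodic: after a pre-period of length 6 it cycles with period 3.
For i ≥ 6, b[i] depends only on (i - 6) mod 3. (390 - 6) mod 3 = 0, so b[390] = b[6] = 27.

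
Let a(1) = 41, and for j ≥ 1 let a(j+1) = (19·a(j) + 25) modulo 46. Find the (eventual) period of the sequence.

22

Computing terms: a(1) = 41,  a(2) = 22,  a(3) = 29,  a(4) = 24,  a(5) = 21,  a(6) = 10,  a(7) = 31,  a(8) = 16,  a(9) = 7,  a(10) = 20,  a(11) = 37,  a(12) = 38,  a(13) = 11,  a(14) = 4,  a(15) = 9,  a(16) = 12,  a(17) = 23,  a(18) = 2,  a(19) = 17,  a(20) = 26,  a(21) = 13,  a(22) = 42,  a(23) = 41.
The sequence repeats with period 22.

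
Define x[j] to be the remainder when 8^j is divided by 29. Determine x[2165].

15

We have x[1] = 8, x[2] = 6, x[3] = 19, x[4] = 7, x[5] = 27, x[6] = 13, x[7] = 17, x[8] = 20, x[9] = 15, x[10] = 4, x[11] = 3, x[12] = 24, x[13] = 18, x[14] = 28, x[15] = 21, x[16] = 23, x[17] = 10, x[18] = 22, x[19] = 2, x[20] = 16, x[21] = 12, x[22] = 9, x[23] = 14, x[24] = 25, x[25] = 26, x[26] = 5, x[27] = 11, x[28] = 1, x[29] = 8.
Since x[29] = x[1] = 8, the sequence is periodic with period 28.
So x[2165] = x[1 + ((2165-1) mod 28)] = x[9] = 15.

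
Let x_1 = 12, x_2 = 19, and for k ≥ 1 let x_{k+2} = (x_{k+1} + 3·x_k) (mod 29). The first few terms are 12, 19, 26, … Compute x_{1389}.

Listing terms: x_1 = 12, x_2 = 19, x_3 = 26, x_4 = 25, x_5 = 16, x_6 = 4, x_7 = 23, x_8 = 6, x_9 = 17, x_{10} = 6, x_{11} = 28, x_{12} = 17, x_{13} = 14, x_{14} = 7, x_{15} = 20, x_{16} = 12, x_{17} = 14, x_{18} = 21, x_{19} = 5, x_{20} = 10, x_{21} = 25, x_{22} = 26, x_{23} = 14, x_{24} = 5, x_{25} = 18, x_{26} = 4, x_{27} = 0, x_{28} = 12, x_{29} = 12, x_{30} = 19.
The sequence repeats with period 28.
So x_{1389} = x_{1 + ((1389-1) mod 28)} = x_{17} = 14.

14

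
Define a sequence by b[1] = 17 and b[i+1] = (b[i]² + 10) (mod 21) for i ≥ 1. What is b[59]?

b[1] = 17,  b[2] = 5,  b[3] = 14,  b[4] = 17.
Since b[4] = b[1] = 17, the sequence is periodic with period 3.
So b[59] = b[1 + ((59-1) mod 3)] = b[2] = 5.

5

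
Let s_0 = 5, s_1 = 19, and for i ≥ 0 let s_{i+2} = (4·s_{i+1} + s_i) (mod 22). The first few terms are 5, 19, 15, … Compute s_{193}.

Listing terms: s_0 = 5,  s_1 = 19,  s_2 = 15,  s_3 = 13,  s_4 = 1,  s_5 = 17,  s_6 = 3,  s_7 = 7,  s_8 = 9,  s_9 = 21,  s_{10} = 5,  s_{11} = 19.
The sequence repeats with period 10.
So s_{193} = s_{0 + ((193-0) mod 10)} = s_3 = 13.

13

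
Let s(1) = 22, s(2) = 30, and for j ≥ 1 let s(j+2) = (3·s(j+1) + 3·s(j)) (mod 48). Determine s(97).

We have s(1) = 22,  s(2) = 30,  s(3) = 12,  s(4) = 30,  s(5) = 30,  s(6) = 36,  s(7) = 6,  s(8) = 30,  s(9) = 12.
Since (s(8), s(9)) = (s(2), s(3)) = (30, 12) (two consecutive terms determine the rest), the sequence is eventually periodic: after a pre-period of length 1 it cycles with period 6.
For j ≥ 2, s(j) depends only on (j - 2) mod 6. (97 - 2) mod 6 = 5, so s(97) = s(7) = 6.

6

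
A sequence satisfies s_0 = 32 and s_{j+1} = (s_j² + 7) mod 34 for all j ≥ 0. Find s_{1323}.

3

s_0 = 32,  s_1 = 11,  s_2 = 26,  s_3 = 3,  s_4 = 16,  s_5 = 25,  s_6 = 20,  s_7 = 33,  s_8 = 8,  s_9 = 3.
Since s_9 = s_3 = 3, the sequence is eventually periodic: after a pre-period of length 3 it cycles with period 6.
For j ≥ 3, s_j depends only on (j - 3) mod 6. (1323 - 3) mod 6 = 0, so s_{1323} = s_3 = 3.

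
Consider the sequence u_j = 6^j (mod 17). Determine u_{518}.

Listing terms: u_0 = 1,  u_1 = 6,  u_2 = 2,  u_3 = 12,  u_4 = 4,  u_5 = 7,  u_6 = 8,  u_7 = 14,  u_8 = 16,  u_9 = 11,  u_{10} = 15,  u_{11} = 5,  u_{12} = 13,  u_{13} = 10,  u_{14} = 9,  u_{15} = 3,  u_{16} = 1.
The sequence repeats with period 16.
So u_{518} = u_{0 + ((518-0) mod 16)} = u_6 = 8.

8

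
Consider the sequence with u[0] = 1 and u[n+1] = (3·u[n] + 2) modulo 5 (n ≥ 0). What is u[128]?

Listing terms: u[0] = 1, u[1] = 0, u[2] = 2, u[3] = 3, u[4] = 1.
Since u[4] = u[0] = 1, the sequence is periodic with period 4.
So u[128] = u[0 + ((128-0) mod 4)] = u[0] = 1.

1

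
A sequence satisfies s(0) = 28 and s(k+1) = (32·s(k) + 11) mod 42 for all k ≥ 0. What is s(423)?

7

We have s(0) = 28,  s(1) = 25,  s(2) = 13,  s(3) = 7,  s(4) = 25.
Since s(4) = s(1) = 25, the sequence is eventually periodic: after a pre-period of length 1 it cycles with period 3.
For k ≥ 1, s(k) depends only on (k - 1) mod 3. (423 - 1) mod 3 = 2, so s(423) = s(3) = 7.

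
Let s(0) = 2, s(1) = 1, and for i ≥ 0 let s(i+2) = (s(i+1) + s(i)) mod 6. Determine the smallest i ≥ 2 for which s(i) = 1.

Listing terms: s(0) = 2, s(1) = 1, s(2) = 3, s(3) = 4, s(4) = 1, s(5) = 5, s(6) = 0, s(7) = 5, s(8) = 5, s(9) = 4, s(10) = 3, s(11) = 1, s(12) = 4, s(13) = 5, s(14) = 3, s(15) = 2, s(16) = 5, s(17) = 1, s(18) = 0, s(19) = 1, s(20) = 1, s(21) = 2, s(22) = 3, s(23) = 5, s(24) = 2, s(25) = 1.
Since (s(24), s(25)) = (s(0), s(1)) = (2, 1) (two consecutive terms determine the rest), the sequence is periodic with period 24.
The value 1 first appears (with i ≥ 2) at s(4).

4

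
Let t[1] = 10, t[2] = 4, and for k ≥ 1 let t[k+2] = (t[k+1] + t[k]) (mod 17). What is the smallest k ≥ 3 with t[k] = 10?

9

t[1] = 10, t[2] = 4, t[3] = 14, t[4] = 1, t[5] = 15, t[6] = 16, t[7] = 14, t[8] = 13, t[9] = 10, t[10] = 6, t[11] = 16, t[12] = 5, t[13] = 4, t[14] = 9, t[15] = 13, t[16] = 5, t[17] = 1, t[18] = 6, t[19] = 7, t[20] = 13, t[21] = 3, t[22] = 16, t[23] = 2, t[24] = 1, t[25] = 3, t[26] = 4, t[27] = 7, t[28] = 11, t[29] = 1, t[30] = 12, t[31] = 13, t[32] = 8, t[33] = 4, t[34] = 12, t[35] = 16, t[36] = 11, t[37] = 10, t[38] = 4.
Since (t[37], t[38]) = (t[1], t[2]) = (10, 4) (two consecutive terms determine the rest), the sequence is periodic with period 36.
The value 10 first appears (with k ≥ 3) at t[9].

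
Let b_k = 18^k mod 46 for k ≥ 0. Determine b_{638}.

b_0 = 1, b_1 = 18, b_2 = 2, b_3 = 36, b_4 = 4, b_5 = 26, b_6 = 8, b_7 = 6, b_8 = 16, b_9 = 12, b_{10} = 32, b_{11} = 24, b_{12} = 18.
Since b_{12} = b_1 = 18, the sequence is eventually periodic: after a pre-period of length 1 it cycles with period 11.
For k ≥ 1, b_k depends only on (k - 1) mod 11. (638 - 1) mod 11 = 10, so b_{638} = b_{11} = 24.

24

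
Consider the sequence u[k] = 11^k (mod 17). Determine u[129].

11

Computing terms: u[0] = 1,  u[1] = 11,  u[2] = 2,  u[3] = 5,  u[4] = 4,  u[5] = 10,  u[6] = 8,  u[7] = 3,  u[8] = 16,  u[9] = 6,  u[10] = 15,  u[11] = 12,  u[12] = 13,  u[13] = 7,  u[14] = 9,  u[15] = 14,  u[16] = 1.
The sequence repeats with period 16.
So u[129] = u[0 + ((129-0) mod 16)] = u[1] = 11.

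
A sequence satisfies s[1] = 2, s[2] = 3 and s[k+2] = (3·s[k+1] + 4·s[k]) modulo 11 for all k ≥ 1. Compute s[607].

5

s[1] = 2,  s[2] = 3,  s[3] = 6,  s[4] = 8,  s[5] = 4,  s[6] = 0,  s[7] = 5,  s[8] = 4,  s[9] = 10,  s[10] = 2,  s[11] = 2,  s[12] = 3.
Since (s[11], s[12]) = (s[1], s[2]) = (2, 3) (two consecutive terms determine the rest), the sequence is periodic with period 10.
So s[607] = s[1 + ((607-1) mod 10)] = s[7] = 5.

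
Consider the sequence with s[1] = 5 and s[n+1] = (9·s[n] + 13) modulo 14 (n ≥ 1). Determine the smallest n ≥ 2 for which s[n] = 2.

2

Computing terms: s[1] = 5,  s[2] = 2,  s[3] = 3,  s[4] = 12,  s[5] = 9,  s[6] = 10,  s[7] = 5.
Since s[7] = s[1] = 5, the sequence is periodic with period 6.
The value 2 first appears (with n ≥ 2) at s[2].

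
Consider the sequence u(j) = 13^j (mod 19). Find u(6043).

We have u(0) = 1,  u(1) = 13,  u(2) = 17,  u(3) = 12,  u(4) = 4,  u(5) = 14,  u(6) = 11,  u(7) = 10,  u(8) = 16,  u(9) = 18,  u(10) = 6,  u(11) = 2,  u(12) = 7,  u(13) = 15,  u(14) = 5,  u(15) = 8,  u(16) = 9,  u(17) = 3,  u(18) = 1.
The sequence repeats with period 18.
So u(6043) = u(0 + ((6043-0) mod 18)) = u(13) = 15.

15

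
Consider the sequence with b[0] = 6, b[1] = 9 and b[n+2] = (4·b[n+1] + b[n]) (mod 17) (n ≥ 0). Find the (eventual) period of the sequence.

Computing terms: b[0] = 6,  b[1] = 9,  b[2] = 8,  b[3] = 7,  b[4] = 2,  b[5] = 15,  b[6] = 11,  b[7] = 8,  b[8] = 9,  b[9] = 10,  b[10] = 15,  b[11] = 2,  b[12] = 6,  b[13] = 9.
The sequence repeats with period 12.

12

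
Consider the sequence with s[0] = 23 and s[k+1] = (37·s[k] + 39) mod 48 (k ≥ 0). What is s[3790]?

We have s[0] = 23, s[1] = 26, s[2] = 41, s[3] = 20, s[4] = 11, s[5] = 14, s[6] = 29, s[7] = 8, s[8] = 47, s[9] = 2, s[10] = 17, s[11] = 44, s[12] = 35, s[13] = 38, s[14] = 5, s[15] = 32, s[16] = 23.
The sequence repeats with period 16.
(3790 - 0) mod 16 = 14, so s[3790] = s[14] = 5.

5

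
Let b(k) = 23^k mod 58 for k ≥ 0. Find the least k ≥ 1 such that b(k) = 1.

Computing terms: b(0) = 1; b(1) = 23; b(2) = 7; b(3) = 45; b(4) = 49; b(5) = 25; b(6) = 53; b(7) = 1.
Since b(7) = b(0) = 1, the sequence is periodic with period 7.
The value 1 next appears (with k ≥ 1) at b(7).

7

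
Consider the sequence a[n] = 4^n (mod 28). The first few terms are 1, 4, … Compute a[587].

16

We have a[0] = 1, a[1] = 4, a[2] = 16, a[3] = 8, a[4] = 4.
Since a[4] = a[1] = 4, the sequence is eventually periodic: after a pre-period of length 1 it cycles with period 3.
For n ≥ 1, a[n] depends only on (n - 1) mod 3. (587 - 1) mod 3 = 1, so a[587] = a[2] = 16.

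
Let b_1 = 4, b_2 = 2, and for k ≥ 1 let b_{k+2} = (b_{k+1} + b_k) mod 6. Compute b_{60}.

Computing terms: b_1 = 4,  b_2 = 2,  b_3 = 0,  b_4 = 2,  b_5 = 2,  b_6 = 4,  b_7 = 0,  b_8 = 4,  b_9 = 4,  b_{10} = 2.
The sequence repeats with period 8.
(60 - 1) mod 8 = 3, so b_{60} = b_4 = 2.

2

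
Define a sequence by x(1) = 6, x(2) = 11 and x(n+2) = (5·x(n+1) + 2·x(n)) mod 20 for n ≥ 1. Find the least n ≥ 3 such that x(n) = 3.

Listing terms: x(1) = 6,  x(2) = 11,  x(3) = 7,  x(4) = 17,  x(5) = 19,  x(6) = 9,  x(7) = 3,  x(8) = 13,  x(9) = 11,  x(10) = 1,  x(11) = 7,  x(12) = 17.
Since (x(11), x(12)) = (x(3), x(4)) = (7, 17) (two consecutive terms determine the rest), the sequence is eventually periodic: after a pre-period of length 2 it cycles with period 8.
The value 3 first appears (with n ≥ 3) at x(7).

7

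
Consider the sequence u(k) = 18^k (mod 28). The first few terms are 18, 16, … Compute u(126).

8

Computing terms: u(1) = 18, u(2) = 16, u(3) = 8, u(4) = 4, u(5) = 16.
Since u(5) = u(2) = 16, the sequence is eventually periodic: after a pre-period of length 1 it cycles with period 3.
For k ≥ 2, u(k) depends only on (k - 2) mod 3. (126 - 2) mod 3 = 1, so u(126) = u(3) = 8.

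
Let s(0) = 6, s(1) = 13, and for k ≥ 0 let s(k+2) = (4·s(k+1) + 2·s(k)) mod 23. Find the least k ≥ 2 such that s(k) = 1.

6

We have s(0) = 6, s(1) = 13, s(2) = 18, s(3) = 6, s(4) = 14, s(5) = 22, s(6) = 1, s(7) = 2, s(8) = 10, s(9) = 21, s(10) = 12, s(11) = 21, s(12) = 16, s(13) = 14, s(14) = 19, s(15) = 12, s(16) = 17, s(17) = 0, s(18) = 11, s(19) = 21, s(20) = 14, s(21) = 6, s(22) = 6, s(23) = 13.
Since (s(22), s(23)) = (s(0), s(1)) = (6, 13) (two consecutive terms determine the rest), the sequence is periodic with period 22.
The value 1 first appears (with k ≥ 2) at s(6).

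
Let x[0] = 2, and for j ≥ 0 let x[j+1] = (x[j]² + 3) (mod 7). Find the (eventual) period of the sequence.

We have x[0] = 2,  x[1] = 0,  x[2] = 3,  x[3] = 5,  x[4] = 0.
Since x[4] = x[1] = 0, the sequence is eventually periodic: after a pre-period of length 1 it cycles with period 3.

3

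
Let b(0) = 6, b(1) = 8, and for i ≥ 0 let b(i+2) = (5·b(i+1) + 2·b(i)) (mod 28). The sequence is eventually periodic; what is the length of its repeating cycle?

Listing terms: b(0) = 6; b(1) = 8; b(2) = 24; b(3) = 24; b(4) = 0; b(5) = 20; b(6) = 16; b(7) = 8; b(8) = 16; b(9) = 12; b(10) = 8; b(11) = 8; b(12) = 0; b(13) = 16; b(14) = 24; b(15) = 12; b(16) = 24; b(17) = 4; b(18) = 12; b(19) = 12; b(20) = 0; b(21) = 24; b(22) = 8; b(23) = 4; b(24) = 8; b(25) = 20; b(26) = 4; b(27) = 4; b(28) = 0; b(29) = 8; b(30) = 12; b(31) = 20; b(32) = 12; b(33) = 16; b(34) = 20; b(35) = 20; b(36) = 0; b(37) = 12; b(38) = 4; b(39) = 16; b(40) = 4; b(41) = 24; b(42) = 16; b(43) = 16; b(44) = 0; b(45) = 4; b(46) = 20; b(47) = 24; b(48) = 20; b(49) = 8; b(50) = 24.
Since (b(49), b(50)) = (b(1), b(2)) = (8, 24) (two consecutive terms determine the rest), the sequence is eventually periodic: after a pre-period of length 1 it cycles with period 48.

48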